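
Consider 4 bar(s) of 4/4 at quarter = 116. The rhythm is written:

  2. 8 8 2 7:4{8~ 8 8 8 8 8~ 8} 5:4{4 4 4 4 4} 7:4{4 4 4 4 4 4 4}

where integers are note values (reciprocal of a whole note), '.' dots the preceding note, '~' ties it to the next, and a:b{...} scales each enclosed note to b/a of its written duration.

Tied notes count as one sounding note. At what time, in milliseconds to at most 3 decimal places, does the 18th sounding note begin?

note 18 onset = 96/7b = 7093.596ms

1. 0.0ms @ 0 + 1551.724ms (3)
2. 1551.724ms @ 3 + 258.621ms (1/2)
3. 1810.345ms @ 7/2 + 258.621ms (1/2)
4. 2068.966ms @ 4 + 1034.483ms (2)
5. 3103.448ms @ 6 + 295.567ms (4/7)
6. 3399.015ms @ 46/7 + 147.783ms (2/7)
7. 3546.798ms @ 48/7 + 147.783ms (2/7)
8. 3694.581ms @ 50/7 + 147.783ms (2/7)
9. 3842.365ms @ 52/7 + 295.567ms (4/7)
10. 4137.931ms @ 8 + 413.793ms (4/5)
11. 4551.724ms @ 44/5 + 413.793ms (4/5)
12. 4965.517ms @ 48/5 + 413.793ms (4/5)
13. 5379.31ms @ 52/5 + 413.793ms (4/5)
14. 5793.103ms @ 56/5 + 413.793ms (4/5)
15. 6206.897ms @ 12 + 295.567ms (4/7)
16. 6502.463ms @ 88/7 + 295.567ms (4/7)
17. 6798.03ms @ 92/7 + 295.567ms (4/7)
18. 7093.596ms @ 96/7 + 295.567ms (4/7)
19. 7389.163ms @ 100/7 + 295.567ms (4/7)
20. 7684.729ms @ 104/7 + 295.567ms (4/7)
21. 7980.296ms @ 108/7 + 295.567ms (4/7)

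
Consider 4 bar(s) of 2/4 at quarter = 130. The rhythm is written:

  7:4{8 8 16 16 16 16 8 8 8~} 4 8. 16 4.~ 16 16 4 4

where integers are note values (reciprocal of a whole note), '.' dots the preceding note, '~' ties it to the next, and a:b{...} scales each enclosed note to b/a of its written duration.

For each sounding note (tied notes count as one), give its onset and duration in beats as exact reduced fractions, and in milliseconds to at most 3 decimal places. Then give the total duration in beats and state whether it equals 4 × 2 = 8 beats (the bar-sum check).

1) 0.0ms=0b +131.868ms=2/7b
2) 131.868ms=2/7b +131.868ms=2/7b
3) 263.736ms=4/7b +65.934ms=1/7b
4) 329.67ms=5/7b +65.934ms=1/7b
5) 395.604ms=6/7b +65.934ms=1/7b
6) 461.538ms=1b +65.934ms=1/7b
7) 527.473ms=8/7b +131.868ms=2/7b
8) 659.341ms=10/7b +131.868ms=2/7b
9) 791.209ms=12/7b +593.407ms=9/7b
10) 1384.615ms=3b +346.154ms=3/4b
11) 1730.769ms=15/4b +115.385ms=1/4b
12) 1846.154ms=4b +807.692ms=7/4b
13) 2653.846ms=23/4b +115.385ms=1/4b
14) 2769.231ms=6b +461.538ms=1b
15) 3230.769ms=7b +461.538ms=1b
Σ=8b of 8 (130bpm 2/4) — PASS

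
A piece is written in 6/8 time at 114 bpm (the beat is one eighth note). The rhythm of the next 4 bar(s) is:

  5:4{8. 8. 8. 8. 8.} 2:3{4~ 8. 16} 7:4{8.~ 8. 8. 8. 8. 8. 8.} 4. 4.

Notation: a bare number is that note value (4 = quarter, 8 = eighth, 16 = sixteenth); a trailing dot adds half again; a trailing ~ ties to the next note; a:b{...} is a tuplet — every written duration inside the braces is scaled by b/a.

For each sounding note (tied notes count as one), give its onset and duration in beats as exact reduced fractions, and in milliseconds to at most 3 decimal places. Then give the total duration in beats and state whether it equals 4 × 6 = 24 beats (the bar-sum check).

1) 0.0ms=0b +631.579ms=6/5b
2) 631.579ms=6/5b +631.579ms=6/5b
3) 1263.158ms=12/5b +631.579ms=6/5b
4) 1894.737ms=18/5b +631.579ms=6/5b
5) 2526.316ms=24/5b +631.579ms=6/5b
6) 3157.895ms=6b +2763.158ms=21/4b
7) 5921.053ms=45/4b +394.737ms=3/4b
8) 6315.789ms=12b +902.256ms=12/7b
9) 7218.045ms=96/7b +451.128ms=6/7b
10) 7669.173ms=102/7b +451.128ms=6/7b
11) 8120.301ms=108/7b +451.128ms=6/7b
12) 8571.429ms=114/7b +451.128ms=6/7b
13) 9022.556ms=120/7b +451.128ms=6/7b
14) 9473.684ms=18b +1578.947ms=3b
15) 11052.632ms=21b +1578.947ms=3b
Σ=24b of 24 (114bpm 6/8) — PASS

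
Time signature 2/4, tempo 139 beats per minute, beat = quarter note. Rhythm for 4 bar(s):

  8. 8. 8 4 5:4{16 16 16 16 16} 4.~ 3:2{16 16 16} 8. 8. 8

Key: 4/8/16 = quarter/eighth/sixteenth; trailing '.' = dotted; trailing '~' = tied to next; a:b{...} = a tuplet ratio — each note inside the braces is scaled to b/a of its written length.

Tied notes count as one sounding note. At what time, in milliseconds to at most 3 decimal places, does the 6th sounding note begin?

1. 0.0ms @ 0 + 323.741ms (3/4)
2. 323.741ms @ 3/4 + 323.741ms (3/4)
3. 647.482ms @ 3/2 + 215.827ms (1/2)
4. 863.309ms @ 2 + 431.655ms (1)
5. 1294.964ms @ 3 + 86.331ms (1/5)
6. 1381.295ms @ 16/5 + 86.331ms (1/5)
7. 1467.626ms @ 17/5 + 86.331ms (1/5)
8. 1553.957ms @ 18/5 + 86.331ms (1/5)
9. 1640.288ms @ 19/5 + 86.331ms (1/5)
10. 1726.619ms @ 4 + 719.424ms (5/3)
11. 2446.043ms @ 17/3 + 71.942ms (1/6)
12. 2517.986ms @ 35/6 + 71.942ms (1/6)
13. 2589.928ms @ 6 + 323.741ms (3/4)
14. 2913.669ms @ 27/4 + 323.741ms (3/4)
15. 3237.41ms @ 15/2 + 215.827ms (1/2)

note 6 onset = 16/5b = 1381.295ms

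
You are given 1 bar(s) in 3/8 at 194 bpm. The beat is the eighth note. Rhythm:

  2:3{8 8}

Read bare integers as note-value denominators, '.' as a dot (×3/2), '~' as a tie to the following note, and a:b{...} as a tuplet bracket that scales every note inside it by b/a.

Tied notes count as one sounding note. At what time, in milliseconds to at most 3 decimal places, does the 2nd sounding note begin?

note 2 onset = 3/2b = 463.918ms

1. 0.0ms @ 0 + 463.918ms (3/2)
2. 463.918ms @ 3/2 + 463.918ms (3/2)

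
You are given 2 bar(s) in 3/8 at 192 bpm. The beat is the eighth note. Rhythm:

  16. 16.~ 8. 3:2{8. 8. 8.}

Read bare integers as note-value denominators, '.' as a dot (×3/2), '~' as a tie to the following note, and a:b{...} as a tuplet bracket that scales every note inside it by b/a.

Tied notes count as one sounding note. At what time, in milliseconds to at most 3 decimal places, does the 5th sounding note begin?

note 5 onset = 5b = 1562.5ms

1. 0.0ms @ 0 + 234.375ms (3/4)
2. 234.375ms @ 3/4 + 703.125ms (9/4)
3. 937.5ms @ 3 + 312.5ms (1)
4. 1250.0ms @ 4 + 312.5ms (1)
5. 1562.5ms @ 5 + 312.5ms (1)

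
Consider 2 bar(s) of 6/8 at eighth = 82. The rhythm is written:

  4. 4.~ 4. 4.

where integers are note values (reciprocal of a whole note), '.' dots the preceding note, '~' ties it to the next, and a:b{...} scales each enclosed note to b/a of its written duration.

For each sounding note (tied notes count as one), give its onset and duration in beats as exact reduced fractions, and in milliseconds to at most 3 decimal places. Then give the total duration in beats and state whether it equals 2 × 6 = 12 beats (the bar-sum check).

1) 0.0ms=0b +2195.122ms=3b
2) 2195.122ms=3b +4390.244ms=6b
3) 6585.366ms=9b +2195.122ms=3b
Σ=12b of 12 (82bpm 6/8) — PASS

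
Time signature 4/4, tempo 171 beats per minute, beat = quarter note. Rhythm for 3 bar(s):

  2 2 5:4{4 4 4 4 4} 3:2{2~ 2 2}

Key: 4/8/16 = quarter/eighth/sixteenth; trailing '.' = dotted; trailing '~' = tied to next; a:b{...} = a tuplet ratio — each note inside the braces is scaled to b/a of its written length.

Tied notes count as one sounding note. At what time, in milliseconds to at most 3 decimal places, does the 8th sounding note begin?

1. 0.0ms @ 0 + 701.754ms (2)
2. 701.754ms @ 2 + 701.754ms (2)
3. 1403.509ms @ 4 + 280.702ms (4/5)
4. 1684.211ms @ 24/5 + 280.702ms (4/5)
5. 1964.912ms @ 28/5 + 280.702ms (4/5)
6. 2245.614ms @ 32/5 + 280.702ms (4/5)
7. 2526.316ms @ 36/5 + 280.702ms (4/5)
8. 2807.018ms @ 8 + 935.673ms (8/3)
9. 3742.69ms @ 32/3 + 467.836ms (4/3)

note 8 onset = 8b = 2807.018ms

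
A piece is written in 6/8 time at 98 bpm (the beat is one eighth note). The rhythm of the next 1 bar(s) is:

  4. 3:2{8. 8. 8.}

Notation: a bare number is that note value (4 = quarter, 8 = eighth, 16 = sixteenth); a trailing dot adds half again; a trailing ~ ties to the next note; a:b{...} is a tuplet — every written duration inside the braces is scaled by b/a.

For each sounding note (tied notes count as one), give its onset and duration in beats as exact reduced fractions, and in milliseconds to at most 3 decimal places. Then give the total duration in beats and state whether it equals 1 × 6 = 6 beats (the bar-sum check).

1) 0.0ms=0b +1836.735ms=3b
2) 1836.735ms=3b +612.245ms=1b
3) 2448.98ms=4b +612.245ms=1b
4) 3061.224ms=5b +612.245ms=1b
Σ=6b of 6 (98bpm 6/8) — PASS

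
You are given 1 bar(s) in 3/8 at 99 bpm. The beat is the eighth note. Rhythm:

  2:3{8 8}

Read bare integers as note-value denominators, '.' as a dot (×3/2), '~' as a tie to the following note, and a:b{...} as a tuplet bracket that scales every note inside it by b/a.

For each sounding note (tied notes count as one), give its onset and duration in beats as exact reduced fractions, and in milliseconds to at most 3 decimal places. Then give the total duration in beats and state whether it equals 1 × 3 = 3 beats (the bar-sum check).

1) 0.0ms=0b +909.091ms=3/2b
2) 909.091ms=3/2b +909.091ms=3/2b
Σ=3b of 3 (99bpm 3/8) — PASS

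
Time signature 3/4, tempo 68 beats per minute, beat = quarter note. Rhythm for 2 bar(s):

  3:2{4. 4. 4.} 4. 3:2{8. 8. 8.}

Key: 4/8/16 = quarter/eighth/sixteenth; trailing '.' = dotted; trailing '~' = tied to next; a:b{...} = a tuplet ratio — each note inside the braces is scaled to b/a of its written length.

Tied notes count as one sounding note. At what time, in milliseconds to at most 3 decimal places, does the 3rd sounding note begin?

1. 0.0ms @ 0 + 882.353ms (1)
2. 882.353ms @ 1 + 882.353ms (1)
3. 1764.706ms @ 2 + 882.353ms (1)
4. 2647.059ms @ 3 + 1323.529ms (3/2)
5. 3970.588ms @ 9/2 + 441.176ms (1/2)
6. 4411.765ms @ 5 + 441.176ms (1/2)
7. 4852.941ms @ 11/2 + 441.176ms (1/2)

note 3 onset = 2b = 1764.706ms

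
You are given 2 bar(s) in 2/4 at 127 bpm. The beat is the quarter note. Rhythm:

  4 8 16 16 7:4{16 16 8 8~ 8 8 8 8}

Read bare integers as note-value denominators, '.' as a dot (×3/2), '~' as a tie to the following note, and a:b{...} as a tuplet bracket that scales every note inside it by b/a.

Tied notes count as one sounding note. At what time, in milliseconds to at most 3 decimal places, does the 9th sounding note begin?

1. 0.0ms @ 0 + 472.441ms (1)
2. 472.441ms @ 1 + 236.22ms (1/2)
3. 708.661ms @ 3/2 + 118.11ms (1/4)
4. 826.772ms @ 7/4 + 118.11ms (1/4)
5. 944.882ms @ 2 + 67.492ms (1/7)
6. 1012.373ms @ 15/7 + 67.492ms (1/7)
7. 1079.865ms @ 16/7 + 134.983ms (2/7)
8. 1214.848ms @ 18/7 + 269.966ms (4/7)
9. 1484.814ms @ 22/7 + 134.983ms (2/7)
10. 1619.798ms @ 24/7 + 134.983ms (2/7)
11. 1754.781ms @ 26/7 + 134.983ms (2/7)

note 9 onset = 22/7b = 1484.814ms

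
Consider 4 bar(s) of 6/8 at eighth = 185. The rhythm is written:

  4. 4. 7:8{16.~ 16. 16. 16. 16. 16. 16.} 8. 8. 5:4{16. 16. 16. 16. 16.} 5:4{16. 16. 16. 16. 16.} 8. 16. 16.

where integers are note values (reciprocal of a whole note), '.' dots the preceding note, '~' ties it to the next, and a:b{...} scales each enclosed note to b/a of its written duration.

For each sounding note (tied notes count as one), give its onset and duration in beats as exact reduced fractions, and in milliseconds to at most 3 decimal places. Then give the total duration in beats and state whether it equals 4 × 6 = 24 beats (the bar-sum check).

1) 0.0ms=0b +972.973ms=3b
2) 972.973ms=3b +972.973ms=3b
3) 1945.946ms=6b +555.985ms=12/7b
4) 2501.931ms=54/7b +277.992ms=6/7b
5) 2779.923ms=60/7b +277.992ms=6/7b
6) 3057.915ms=66/7b +277.992ms=6/7b
7) 3335.907ms=72/7b +277.992ms=6/7b
8) 3613.9ms=78/7b +277.992ms=6/7b
9) 3891.892ms=12b +486.486ms=3/2b
10) 4378.378ms=27/2b +486.486ms=3/2b
11) 4864.865ms=15b +194.595ms=3/5b
12) 5059.459ms=78/5b +194.595ms=3/5b
13) 5254.054ms=81/5b +194.595ms=3/5b
14) 5448.649ms=84/5b +194.595ms=3/5b
15) 5643.243ms=87/5b +194.595ms=3/5b
16) 5837.838ms=18b +194.595ms=3/5b
17) 6032.432ms=93/5b +194.595ms=3/5b
18) 6227.027ms=96/5b +194.595ms=3/5b
19) 6421.622ms=99/5b +194.595ms=3/5b
20) 6616.216ms=102/5b +194.595ms=3/5b
21) 6810.811ms=21b +486.486ms=3/2b
22) 7297.297ms=45/2b +243.243ms=3/4b
23) 7540.541ms=93/4b +243.243ms=3/4b
Σ=24b of 24 (185bpm 6/8) — PASS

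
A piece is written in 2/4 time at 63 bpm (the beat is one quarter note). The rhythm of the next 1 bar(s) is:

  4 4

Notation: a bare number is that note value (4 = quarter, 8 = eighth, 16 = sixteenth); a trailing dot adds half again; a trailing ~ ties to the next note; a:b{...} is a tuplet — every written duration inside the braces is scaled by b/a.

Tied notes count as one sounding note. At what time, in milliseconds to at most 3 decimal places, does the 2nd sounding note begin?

note 2 onset = 1b = 952.381ms

1. 0.0ms @ 0 + 952.381ms (1)
2. 952.381ms @ 1 + 952.381ms (1)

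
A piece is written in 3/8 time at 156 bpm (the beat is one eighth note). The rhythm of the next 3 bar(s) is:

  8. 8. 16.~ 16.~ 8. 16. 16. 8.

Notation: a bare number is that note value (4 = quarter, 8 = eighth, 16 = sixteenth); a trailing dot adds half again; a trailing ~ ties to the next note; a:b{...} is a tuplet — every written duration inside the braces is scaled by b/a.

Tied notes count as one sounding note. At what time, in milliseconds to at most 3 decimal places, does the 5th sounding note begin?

note 5 onset = 27/4b = 2596.154ms

1. 0.0ms @ 0 + 576.923ms (3/2)
2. 576.923ms @ 3/2 + 576.923ms (3/2)
3. 1153.846ms @ 3 + 1153.846ms (3)
4. 2307.692ms @ 6 + 288.462ms (3/4)
5. 2596.154ms @ 27/4 + 288.462ms (3/4)
6. 2884.615ms @ 15/2 + 576.923ms (3/2)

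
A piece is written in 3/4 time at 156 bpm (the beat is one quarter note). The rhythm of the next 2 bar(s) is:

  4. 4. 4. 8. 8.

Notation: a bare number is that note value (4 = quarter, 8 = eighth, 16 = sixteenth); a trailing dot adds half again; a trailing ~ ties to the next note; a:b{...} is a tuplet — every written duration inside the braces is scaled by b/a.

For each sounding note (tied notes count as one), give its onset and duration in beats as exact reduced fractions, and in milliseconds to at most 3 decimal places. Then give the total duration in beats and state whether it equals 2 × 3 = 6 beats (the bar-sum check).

1) 0.0ms=0b +576.923ms=3/2b
2) 576.923ms=3/2b +576.923ms=3/2b
3) 1153.846ms=3b +576.923ms=3/2b
4) 1730.769ms=9/2b +288.462ms=3/4b
5) 2019.231ms=21/4b +288.462ms=3/4b
Σ=6b of 6 (156bpm 3/4) — PASS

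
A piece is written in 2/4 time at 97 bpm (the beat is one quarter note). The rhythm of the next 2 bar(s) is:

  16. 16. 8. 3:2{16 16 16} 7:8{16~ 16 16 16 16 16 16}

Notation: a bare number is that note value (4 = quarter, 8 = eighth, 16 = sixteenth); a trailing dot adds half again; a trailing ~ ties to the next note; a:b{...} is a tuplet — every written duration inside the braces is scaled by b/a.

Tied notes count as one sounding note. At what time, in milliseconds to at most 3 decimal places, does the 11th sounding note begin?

note 11 onset = 24/7b = 2120.766ms

1. 0.0ms @ 0 + 231.959ms (3/8)
2. 231.959ms @ 3/8 + 231.959ms (3/8)
3. 463.918ms @ 3/4 + 463.918ms (3/4)
4. 927.835ms @ 3/2 + 103.093ms (1/6)
5. 1030.928ms @ 5/3 + 103.093ms (1/6)
6. 1134.021ms @ 11/6 + 103.093ms (1/6)
7. 1237.113ms @ 2 + 353.461ms (4/7)
8. 1590.574ms @ 18/7 + 176.73ms (2/7)
9. 1767.305ms @ 20/7 + 176.73ms (2/7)
10. 1944.035ms @ 22/7 + 176.73ms (2/7)
11. 2120.766ms @ 24/7 + 176.73ms (2/7)
12. 2297.496ms @ 26/7 + 176.73ms (2/7)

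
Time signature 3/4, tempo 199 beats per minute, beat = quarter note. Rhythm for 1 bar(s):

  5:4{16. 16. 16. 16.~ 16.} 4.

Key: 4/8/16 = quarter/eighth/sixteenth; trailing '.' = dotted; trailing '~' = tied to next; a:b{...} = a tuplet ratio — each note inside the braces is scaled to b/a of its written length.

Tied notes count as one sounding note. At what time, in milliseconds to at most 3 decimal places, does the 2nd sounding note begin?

1. 0.0ms @ 0 + 90.452ms (3/10)
2. 90.452ms @ 3/10 + 90.452ms (3/10)
3. 180.905ms @ 3/5 + 90.452ms (3/10)
4. 271.357ms @ 9/10 + 180.905ms (3/5)
5. 452.261ms @ 3/2 + 452.261ms (3/2)

note 2 onset = 3/10b = 90.452ms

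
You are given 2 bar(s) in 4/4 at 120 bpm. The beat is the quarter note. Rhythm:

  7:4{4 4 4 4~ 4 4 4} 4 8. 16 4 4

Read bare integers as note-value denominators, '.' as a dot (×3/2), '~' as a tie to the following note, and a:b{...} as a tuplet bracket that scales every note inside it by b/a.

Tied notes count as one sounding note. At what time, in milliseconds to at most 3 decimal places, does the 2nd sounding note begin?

note 2 onset = 4/7b = 285.714ms

1. 0.0ms @ 0 + 285.714ms (4/7)
2. 285.714ms @ 4/7 + 285.714ms (4/7)
3. 571.429ms @ 8/7 + 285.714ms (4/7)
4. 857.143ms @ 12/7 + 571.429ms (8/7)
5. 1428.571ms @ 20/7 + 285.714ms (4/7)
6. 1714.286ms @ 24/7 + 285.714ms (4/7)
7. 2000.0ms @ 4 + 500.0ms (1)
8. 2500.0ms @ 5 + 375.0ms (3/4)
9. 2875.0ms @ 23/4 + 125.0ms (1/4)
10. 3000.0ms @ 6 + 500.0ms (1)
11. 3500.0ms @ 7 + 500.0ms (1)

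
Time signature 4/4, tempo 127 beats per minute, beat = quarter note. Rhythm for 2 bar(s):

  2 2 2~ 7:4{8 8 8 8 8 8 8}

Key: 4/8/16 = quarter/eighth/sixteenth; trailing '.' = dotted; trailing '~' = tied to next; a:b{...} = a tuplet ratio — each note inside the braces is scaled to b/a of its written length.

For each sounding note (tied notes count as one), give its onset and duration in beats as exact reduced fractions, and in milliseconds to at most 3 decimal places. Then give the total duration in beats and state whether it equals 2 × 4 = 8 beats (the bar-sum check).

1) 0.0ms=0b +944.882ms=2b
2) 944.882ms=2b +944.882ms=2b
3) 1889.764ms=4b +1079.865ms=16/7b
4) 2969.629ms=44/7b +134.983ms=2/7b
5) 3104.612ms=46/7b +134.983ms=2/7b
6) 3239.595ms=48/7b +134.983ms=2/7b
7) 3374.578ms=50/7b +134.983ms=2/7b
8) 3509.561ms=52/7b +134.983ms=2/7b
9) 3644.544ms=54/7b +134.983ms=2/7b
Σ=8b of 8 (127bpm 4/4) — PASS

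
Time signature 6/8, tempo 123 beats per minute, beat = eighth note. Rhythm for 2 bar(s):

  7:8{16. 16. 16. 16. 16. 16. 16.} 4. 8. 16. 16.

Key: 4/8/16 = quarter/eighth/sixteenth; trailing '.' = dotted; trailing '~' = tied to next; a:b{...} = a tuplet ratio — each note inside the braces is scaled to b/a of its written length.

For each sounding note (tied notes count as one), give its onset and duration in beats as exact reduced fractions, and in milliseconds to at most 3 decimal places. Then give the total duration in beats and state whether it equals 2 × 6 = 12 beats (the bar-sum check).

1) 0.0ms=0b +418.118ms=6/7b
2) 418.118ms=6/7b +418.118ms=6/7b
3) 836.237ms=12/7b +418.118ms=6/7b
4) 1254.355ms=18/7b +418.118ms=6/7b
5) 1672.474ms=24/7b +418.118ms=6/7b
6) 2090.592ms=30/7b +418.118ms=6/7b
7) 2508.711ms=36/7b +418.118ms=6/7b
8) 2926.829ms=6b +1463.415ms=3b
9) 4390.244ms=9b +731.707ms=3/2b
10) 5121.951ms=21/2b +365.854ms=3/4b
11) 5487.805ms=45/4b +365.854ms=3/4b
Σ=12b of 12 (123bpm 6/8) — PASS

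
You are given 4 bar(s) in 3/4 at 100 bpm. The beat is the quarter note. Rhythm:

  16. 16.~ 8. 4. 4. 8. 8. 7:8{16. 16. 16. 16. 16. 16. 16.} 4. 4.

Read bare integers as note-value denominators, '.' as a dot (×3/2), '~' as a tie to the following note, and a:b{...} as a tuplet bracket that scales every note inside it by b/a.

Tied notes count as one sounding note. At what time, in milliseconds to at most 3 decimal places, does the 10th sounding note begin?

1. 0.0ms @ 0 + 225.0ms (3/8)
2. 225.0ms @ 3/8 + 675.0ms (9/8)
3. 900.0ms @ 3/2 + 900.0ms (3/2)
4. 1800.0ms @ 3 + 900.0ms (3/2)
5. 2700.0ms @ 9/2 + 450.0ms (3/4)
6. 3150.0ms @ 21/4 + 450.0ms (3/4)
7. 3600.0ms @ 6 + 257.143ms (3/7)
8. 3857.143ms @ 45/7 + 257.143ms (3/7)
9. 4114.286ms @ 48/7 + 257.143ms (3/7)
10. 4371.429ms @ 51/7 + 257.143ms (3/7)
11. 4628.571ms @ 54/7 + 257.143ms (3/7)
12. 4885.714ms @ 57/7 + 257.143ms (3/7)
13. 5142.857ms @ 60/7 + 257.143ms (3/7)
14. 5400.0ms @ 9 + 900.0ms (3/2)
15. 6300.0ms @ 21/2 + 900.0ms (3/2)

note 10 onset = 51/7b = 4371.429ms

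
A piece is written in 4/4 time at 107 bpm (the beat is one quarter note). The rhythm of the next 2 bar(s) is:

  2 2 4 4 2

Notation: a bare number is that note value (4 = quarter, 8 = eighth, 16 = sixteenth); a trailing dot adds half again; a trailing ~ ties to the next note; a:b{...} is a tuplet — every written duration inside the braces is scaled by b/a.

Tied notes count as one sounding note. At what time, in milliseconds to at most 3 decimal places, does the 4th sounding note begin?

1. 0.0ms @ 0 + 1121.495ms (2)
2. 1121.495ms @ 2 + 1121.495ms (2)
3. 2242.991ms @ 4 + 560.748ms (1)
4. 2803.738ms @ 5 + 560.748ms (1)
5. 3364.486ms @ 6 + 1121.495ms (2)

note 4 onset = 5b = 2803.738ms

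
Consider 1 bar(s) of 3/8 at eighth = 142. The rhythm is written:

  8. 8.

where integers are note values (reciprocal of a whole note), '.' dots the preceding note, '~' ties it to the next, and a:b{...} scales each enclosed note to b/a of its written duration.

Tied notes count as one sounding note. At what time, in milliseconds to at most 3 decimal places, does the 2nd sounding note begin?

1. 0.0ms @ 0 + 633.803ms (3/2)
2. 633.803ms @ 3/2 + 633.803ms (3/2)

note 2 onset = 3/2b = 633.803ms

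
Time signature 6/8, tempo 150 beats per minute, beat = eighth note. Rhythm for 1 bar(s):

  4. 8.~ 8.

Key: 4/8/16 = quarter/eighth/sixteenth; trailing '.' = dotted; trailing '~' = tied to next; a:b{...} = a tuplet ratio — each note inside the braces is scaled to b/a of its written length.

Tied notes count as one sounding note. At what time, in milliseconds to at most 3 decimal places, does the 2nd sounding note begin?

1. 0.0ms @ 0 + 1200.0ms (3)
2. 1200.0ms @ 3 + 1200.0ms (3)

note 2 onset = 3b = 1200.0ms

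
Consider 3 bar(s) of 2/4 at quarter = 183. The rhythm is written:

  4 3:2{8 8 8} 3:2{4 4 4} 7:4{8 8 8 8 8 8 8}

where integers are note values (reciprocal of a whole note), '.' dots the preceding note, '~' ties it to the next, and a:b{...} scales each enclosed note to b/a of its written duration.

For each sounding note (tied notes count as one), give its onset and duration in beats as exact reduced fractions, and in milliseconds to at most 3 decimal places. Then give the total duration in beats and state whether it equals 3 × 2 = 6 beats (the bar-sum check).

1) 0.0ms=0b +327.869ms=1b
2) 327.869ms=1b +109.29ms=1/3b
3) 437.158ms=4/3b +109.29ms=1/3b
4) 546.448ms=5/3b +109.29ms=1/3b
5) 655.738ms=2b +218.579ms=2/3b
6) 874.317ms=8/3b +218.579ms=2/3b
7) 1092.896ms=10/3b +218.579ms=2/3b
8) 1311.475ms=4b +93.677ms=2/7b
9) 1405.152ms=30/7b +93.677ms=2/7b
10) 1498.829ms=32/7b +93.677ms=2/7b
11) 1592.506ms=34/7b +93.677ms=2/7b
12) 1686.183ms=36/7b +93.677ms=2/7b
13) 1779.859ms=38/7b +93.677ms=2/7b
14) 1873.536ms=40/7b +93.677ms=2/7b
Σ=6b of 6 (183bpm 2/4) — PASS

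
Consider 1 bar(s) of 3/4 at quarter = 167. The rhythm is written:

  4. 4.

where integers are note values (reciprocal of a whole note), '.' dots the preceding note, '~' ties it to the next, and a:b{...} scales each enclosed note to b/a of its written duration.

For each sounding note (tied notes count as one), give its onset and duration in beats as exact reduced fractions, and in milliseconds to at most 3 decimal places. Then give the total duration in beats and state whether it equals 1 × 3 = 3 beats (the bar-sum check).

1) 0.0ms=0b +538.922ms=3/2b
2) 538.922ms=3/2b +538.922ms=3/2b
Σ=3b of 3 (167bpm 3/4) — PASS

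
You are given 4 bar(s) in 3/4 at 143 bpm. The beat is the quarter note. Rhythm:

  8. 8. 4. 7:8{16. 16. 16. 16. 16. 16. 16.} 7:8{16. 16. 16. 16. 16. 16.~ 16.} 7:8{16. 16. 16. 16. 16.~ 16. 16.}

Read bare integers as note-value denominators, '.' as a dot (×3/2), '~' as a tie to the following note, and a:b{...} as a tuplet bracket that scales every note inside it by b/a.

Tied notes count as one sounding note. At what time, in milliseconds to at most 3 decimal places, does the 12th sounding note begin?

1. 0.0ms @ 0 + 314.685ms (3/4)
2. 314.685ms @ 3/4 + 314.685ms (3/4)
3. 629.371ms @ 3/2 + 629.371ms (3/2)
4. 1258.741ms @ 3 + 179.82ms (3/7)
5. 1438.561ms @ 24/7 + 179.82ms (3/7)
6. 1618.382ms @ 27/7 + 179.82ms (3/7)
7. 1798.202ms @ 30/7 + 179.82ms (3/7)
8. 1978.022ms @ 33/7 + 179.82ms (3/7)
9. 2157.842ms @ 36/7 + 179.82ms (3/7)
10. 2337.662ms @ 39/7 + 179.82ms (3/7)
11. 2517.483ms @ 6 + 179.82ms (3/7)
12. 2697.303ms @ 45/7 + 179.82ms (3/7)
13. 2877.123ms @ 48/7 + 179.82ms (3/7)
14. 3056.943ms @ 51/7 + 179.82ms (3/7)
15. 3236.763ms @ 54/7 + 179.82ms (3/7)
16. 3416.583ms @ 57/7 + 359.64ms (6/7)
17. 3776.224ms @ 9 + 179.82ms (3/7)
18. 3956.044ms @ 66/7 + 179.82ms (3/7)
19. 4135.864ms @ 69/7 + 179.82ms (3/7)
20. 4315.684ms @ 72/7 + 179.82ms (3/7)
21. 4495.504ms @ 75/7 + 359.64ms (6/7)
22. 4855.145ms @ 81/7 + 179.82ms (3/7)

note 12 onset = 45/7b = 2697.303ms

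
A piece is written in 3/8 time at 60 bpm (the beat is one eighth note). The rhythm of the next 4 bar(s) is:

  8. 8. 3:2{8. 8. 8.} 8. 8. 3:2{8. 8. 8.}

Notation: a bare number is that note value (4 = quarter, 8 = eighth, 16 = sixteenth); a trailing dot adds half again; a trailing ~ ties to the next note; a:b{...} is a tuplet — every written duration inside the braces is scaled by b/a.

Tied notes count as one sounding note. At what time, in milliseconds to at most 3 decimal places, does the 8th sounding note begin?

1. 0.0ms @ 0 + 1500.0ms (3/2)
2. 1500.0ms @ 3/2 + 1500.0ms (3/2)
3. 3000.0ms @ 3 + 1000.0ms (1)
4. 4000.0ms @ 4 + 1000.0ms (1)
5. 5000.0ms @ 5 + 1000.0ms (1)
6. 6000.0ms @ 6 + 1500.0ms (3/2)
7. 7500.0ms @ 15/2 + 1500.0ms (3/2)
8. 9000.0ms @ 9 + 1000.0ms (1)
9. 10000.0ms @ 10 + 1000.0ms (1)
10. 11000.0ms @ 11 + 1000.0ms (1)

note 8 onset = 9b = 9000.0ms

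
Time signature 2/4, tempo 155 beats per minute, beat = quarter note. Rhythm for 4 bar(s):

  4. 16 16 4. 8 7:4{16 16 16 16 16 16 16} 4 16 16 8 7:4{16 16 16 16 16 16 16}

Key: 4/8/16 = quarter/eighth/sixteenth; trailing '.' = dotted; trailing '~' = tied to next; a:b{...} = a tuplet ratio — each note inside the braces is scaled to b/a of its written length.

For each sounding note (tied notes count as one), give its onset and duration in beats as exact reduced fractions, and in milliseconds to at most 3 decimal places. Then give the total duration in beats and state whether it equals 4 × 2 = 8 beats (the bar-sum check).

1) 0.0ms=0b +580.645ms=3/2b
2) 580.645ms=3/2b +96.774ms=1/4b
3) 677.419ms=7/4b +96.774ms=1/4b
4) 774.194ms=2b +580.645ms=3/2b
5) 1354.839ms=7/2b +193.548ms=1/2b
6) 1548.387ms=4b +55.3ms=1/7b
7) 1603.687ms=29/7b +55.3ms=1/7b
8) 1658.986ms=30/7b +55.3ms=1/7b
9) 1714.286ms=31/7b +55.3ms=1/7b
10) 1769.585ms=32/7b +55.3ms=1/7b
11) 1824.885ms=33/7b +55.3ms=1/7b
12) 1880.184ms=34/7b +55.3ms=1/7b
13) 1935.484ms=5b +387.097ms=1b
14) 2322.581ms=6b +96.774ms=1/4b
15) 2419.355ms=25/4b +96.774ms=1/4b
16) 2516.129ms=13/2b +193.548ms=1/2b
17) 2709.677ms=7b +55.3ms=1/7b
18) 2764.977ms=50/7b +55.3ms=1/7b
19) 2820.276ms=51/7b +55.3ms=1/7b
20) 2875.576ms=52/7b +55.3ms=1/7b
21) 2930.876ms=53/7b +55.3ms=1/7b
22) 2986.175ms=54/7b +55.3ms=1/7b
23) 3041.475ms=55/7b +55.3ms=1/7b
Σ=8b of 8 (155bpm 2/4) — PASS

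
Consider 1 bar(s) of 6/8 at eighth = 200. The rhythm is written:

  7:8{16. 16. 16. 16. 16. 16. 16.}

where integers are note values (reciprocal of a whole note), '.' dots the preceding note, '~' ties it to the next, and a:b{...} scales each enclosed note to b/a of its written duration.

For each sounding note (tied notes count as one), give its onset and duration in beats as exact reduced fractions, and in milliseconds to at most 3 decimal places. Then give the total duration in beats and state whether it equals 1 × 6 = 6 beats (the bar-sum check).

1) 0.0ms=0b +257.143ms=6/7b
2) 257.143ms=6/7b +257.143ms=6/7b
3) 514.286ms=12/7b +257.143ms=6/7b
4) 771.429ms=18/7b +257.143ms=6/7b
5) 1028.571ms=24/7b +257.143ms=6/7b
6) 1285.714ms=30/7b +257.143ms=6/7b
7) 1542.857ms=36/7b +257.143ms=6/7b
Σ=6b of 6 (200bpm 6/8) — PASS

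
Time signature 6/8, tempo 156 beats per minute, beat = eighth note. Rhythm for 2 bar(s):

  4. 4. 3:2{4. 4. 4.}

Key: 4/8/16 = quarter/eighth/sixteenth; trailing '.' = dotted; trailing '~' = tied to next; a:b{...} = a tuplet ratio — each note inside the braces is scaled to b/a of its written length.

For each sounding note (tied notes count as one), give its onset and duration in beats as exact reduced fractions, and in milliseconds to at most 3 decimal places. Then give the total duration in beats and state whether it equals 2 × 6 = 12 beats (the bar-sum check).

1) 0.0ms=0b +1153.846ms=3b
2) 1153.846ms=3b +1153.846ms=3b
3) 2307.692ms=6b +769.231ms=2b
4) 3076.923ms=8b +769.231ms=2b
5) 3846.154ms=10b +769.231ms=2b
Σ=12b of 12 (156bpm 6/8) — PASS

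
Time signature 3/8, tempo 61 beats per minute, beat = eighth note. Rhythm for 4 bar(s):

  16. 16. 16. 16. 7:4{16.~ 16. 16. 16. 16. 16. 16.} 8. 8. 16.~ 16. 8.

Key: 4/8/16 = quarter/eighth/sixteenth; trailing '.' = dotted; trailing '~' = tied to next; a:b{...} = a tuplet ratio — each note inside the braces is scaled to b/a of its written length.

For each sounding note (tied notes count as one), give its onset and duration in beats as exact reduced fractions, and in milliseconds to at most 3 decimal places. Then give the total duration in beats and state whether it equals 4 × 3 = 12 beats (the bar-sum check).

1) 0.0ms=0b +737.705ms=3/4b
2) 737.705ms=3/4b +737.705ms=3/4b
3) 1475.41ms=3/2b +737.705ms=3/4b
4) 2213.115ms=9/4b +737.705ms=3/4b
5) 2950.82ms=3b +843.091ms=6/7b
6) 3793.911ms=27/7b +421.546ms=3/7b
7) 4215.457ms=30/7b +421.546ms=3/7b
8) 4637.002ms=33/7b +421.546ms=3/7b
9) 5058.548ms=36/7b +421.546ms=3/7b
10) 5480.094ms=39/7b +421.546ms=3/7b
11) 5901.639ms=6b +1475.41ms=3/2b
12) 7377.049ms=15/2b +1475.41ms=3/2b
13) 8852.459ms=9b +1475.41ms=3/2b
14) 10327.869ms=21/2b +1475.41ms=3/2b
Σ=12b of 12 (61bpm 3/8) — PASS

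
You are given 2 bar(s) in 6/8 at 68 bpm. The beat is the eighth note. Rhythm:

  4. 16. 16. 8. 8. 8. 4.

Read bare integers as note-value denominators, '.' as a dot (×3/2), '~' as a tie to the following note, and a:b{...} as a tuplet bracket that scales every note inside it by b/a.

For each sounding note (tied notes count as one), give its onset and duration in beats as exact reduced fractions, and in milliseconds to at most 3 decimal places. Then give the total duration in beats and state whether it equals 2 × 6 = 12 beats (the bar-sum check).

1) 0.0ms=0b +2647.059ms=3b
2) 2647.059ms=3b +661.765ms=3/4b
3) 3308.824ms=15/4b +661.765ms=3/4b
4) 3970.588ms=9/2b +1323.529ms=3/2b
5) 5294.118ms=6b +1323.529ms=3/2b
6) 6617.647ms=15/2b +1323.529ms=3/2b
7) 7941.176ms=9b +2647.059ms=3b
Σ=12b of 12 (68bpm 6/8) — PASS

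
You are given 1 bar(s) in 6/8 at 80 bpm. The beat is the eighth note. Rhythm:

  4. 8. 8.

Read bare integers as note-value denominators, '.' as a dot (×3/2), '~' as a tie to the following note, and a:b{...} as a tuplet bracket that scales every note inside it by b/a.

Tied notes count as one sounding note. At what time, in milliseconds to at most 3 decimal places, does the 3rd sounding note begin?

1. 0.0ms @ 0 + 2250.0ms (3)
2. 2250.0ms @ 3 + 1125.0ms (3/2)
3. 3375.0ms @ 9/2 + 1125.0ms (3/2)

note 3 onset = 9/2b = 3375.0ms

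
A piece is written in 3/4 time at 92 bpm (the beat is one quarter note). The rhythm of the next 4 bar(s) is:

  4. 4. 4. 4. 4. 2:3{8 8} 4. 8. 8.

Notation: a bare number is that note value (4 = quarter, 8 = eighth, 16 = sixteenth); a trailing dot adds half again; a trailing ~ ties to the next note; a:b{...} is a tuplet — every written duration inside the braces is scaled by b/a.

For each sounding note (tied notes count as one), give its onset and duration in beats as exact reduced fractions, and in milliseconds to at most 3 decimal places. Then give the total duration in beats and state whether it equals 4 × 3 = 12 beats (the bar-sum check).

1) 0.0ms=0b +978.261ms=3/2b
2) 978.261ms=3/2b +978.261ms=3/2b
3) 1956.522ms=3b +978.261ms=3/2b
4) 2934.783ms=9/2b +978.261ms=3/2b
5) 3913.043ms=6b +978.261ms=3/2b
6) 4891.304ms=15/2b +489.13ms=3/4b
7) 5380.435ms=33/4b +489.13ms=3/4b
8) 5869.565ms=9b +978.261ms=3/2b
9) 6847.826ms=21/2b +489.13ms=3/4b
10) 7336.957ms=45/4b +489.13ms=3/4b
Σ=12b of 12 (92bpm 3/4) — PASS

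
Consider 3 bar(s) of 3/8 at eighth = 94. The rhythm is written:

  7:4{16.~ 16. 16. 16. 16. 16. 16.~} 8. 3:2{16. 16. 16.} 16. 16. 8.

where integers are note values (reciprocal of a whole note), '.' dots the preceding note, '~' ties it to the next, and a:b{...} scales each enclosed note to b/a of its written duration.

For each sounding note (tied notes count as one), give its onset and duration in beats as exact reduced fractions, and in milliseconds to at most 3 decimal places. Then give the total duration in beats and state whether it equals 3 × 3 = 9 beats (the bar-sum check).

1) 0.0ms=0b +547.112ms=6/7b
2) 547.112ms=6/7b +273.556ms=3/7b
3) 820.669ms=9/7b +273.556ms=3/7b
4) 1094.225ms=12/7b +273.556ms=3/7b
5) 1367.781ms=15/7b +273.556ms=3/7b
6) 1641.337ms=18/7b +1231.003ms=27/14b
7) 2872.34ms=9/2b +319.149ms=1/2b
8) 3191.489ms=5b +319.149ms=1/2b
9) 3510.638ms=11/2b +319.149ms=1/2b
10) 3829.787ms=6b +478.723ms=3/4b
11) 4308.511ms=27/4b +478.723ms=3/4b
12) 4787.234ms=15/2b +957.447ms=3/2b
Σ=9b of 9 (94bpm 3/8) — PASS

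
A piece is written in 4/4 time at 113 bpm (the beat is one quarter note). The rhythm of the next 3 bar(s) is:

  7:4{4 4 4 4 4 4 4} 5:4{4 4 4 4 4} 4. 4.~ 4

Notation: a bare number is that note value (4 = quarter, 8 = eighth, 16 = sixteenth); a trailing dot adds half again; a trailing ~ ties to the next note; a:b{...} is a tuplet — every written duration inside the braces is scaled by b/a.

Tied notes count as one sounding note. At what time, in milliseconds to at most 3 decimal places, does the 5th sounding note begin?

1. 0.0ms @ 0 + 303.413ms (4/7)
2. 303.413ms @ 4/7 + 303.413ms (4/7)
3. 606.827ms @ 8/7 + 303.413ms (4/7)
4. 910.24ms @ 12/7 + 303.413ms (4/7)
5. 1213.654ms @ 16/7 + 303.413ms (4/7)
6. 1517.067ms @ 20/7 + 303.413ms (4/7)
7. 1820.48ms @ 24/7 + 303.413ms (4/7)
8. 2123.894ms @ 4 + 424.779ms (4/5)
9. 2548.673ms @ 24/5 + 424.779ms (4/5)
10. 2973.451ms @ 28/5 + 424.779ms (4/5)
11. 3398.23ms @ 32/5 + 424.779ms (4/5)
12. 3823.009ms @ 36/5 + 424.779ms (4/5)
13. 4247.788ms @ 8 + 796.46ms (3/2)
14. 5044.248ms @ 19/2 + 1327.434ms (5/2)

note 5 onset = 16/7b = 1213.654ms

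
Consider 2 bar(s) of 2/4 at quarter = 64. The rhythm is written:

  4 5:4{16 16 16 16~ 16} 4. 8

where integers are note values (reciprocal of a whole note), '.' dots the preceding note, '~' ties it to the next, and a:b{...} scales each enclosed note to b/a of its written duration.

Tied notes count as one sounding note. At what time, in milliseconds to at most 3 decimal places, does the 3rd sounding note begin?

note 3 onset = 6/5b = 1125.0ms

1. 0.0ms @ 0 + 937.5ms (1)
2. 937.5ms @ 1 + 187.5ms (1/5)
3. 1125.0ms @ 6/5 + 187.5ms (1/5)
4. 1312.5ms @ 7/5 + 187.5ms (1/5)
5. 1500.0ms @ 8/5 + 375.0ms (2/5)
6. 1875.0ms @ 2 + 1406.25ms (3/2)
7. 3281.25ms @ 7/2 + 468.75ms (1/2)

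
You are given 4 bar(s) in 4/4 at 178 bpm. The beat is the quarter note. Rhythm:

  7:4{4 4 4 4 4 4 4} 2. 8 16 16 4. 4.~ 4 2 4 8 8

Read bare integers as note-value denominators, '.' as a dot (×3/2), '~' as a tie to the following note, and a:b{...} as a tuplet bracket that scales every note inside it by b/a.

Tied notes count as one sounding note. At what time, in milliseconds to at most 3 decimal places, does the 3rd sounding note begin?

1. 0.0ms @ 0 + 192.616ms (4/7)
2. 192.616ms @ 4/7 + 192.616ms (4/7)
3. 385.233ms @ 8/7 + 192.616ms (4/7)
4. 577.849ms @ 12/7 + 192.616ms (4/7)
5. 770.465ms @ 16/7 + 192.616ms (4/7)
6. 963.082ms @ 20/7 + 192.616ms (4/7)
7. 1155.698ms @ 24/7 + 192.616ms (4/7)
8. 1348.315ms @ 4 + 1011.236ms (3)
9. 2359.551ms @ 7 + 168.539ms (1/2)
10. 2528.09ms @ 15/2 + 84.27ms (1/4)
11. 2612.36ms @ 31/4 + 84.27ms (1/4)
12. 2696.629ms @ 8 + 505.618ms (3/2)
13. 3202.247ms @ 19/2 + 842.697ms (5/2)
14. 4044.944ms @ 12 + 674.157ms (2)
15. 4719.101ms @ 14 + 337.079ms (1)
16. 5056.18ms @ 15 + 168.539ms (1/2)
17. 5224.719ms @ 31/2 + 168.539ms (1/2)

note 3 onset = 8/7b = 385.233ms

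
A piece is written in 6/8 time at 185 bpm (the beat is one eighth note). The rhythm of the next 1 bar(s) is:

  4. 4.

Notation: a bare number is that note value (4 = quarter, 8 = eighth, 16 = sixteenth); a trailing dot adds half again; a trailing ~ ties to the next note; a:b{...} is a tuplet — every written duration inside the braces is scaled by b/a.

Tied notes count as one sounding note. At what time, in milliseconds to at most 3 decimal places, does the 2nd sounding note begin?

1. 0.0ms @ 0 + 972.973ms (3)
2. 972.973ms @ 3 + 972.973ms (3)

note 2 onset = 3b = 972.973ms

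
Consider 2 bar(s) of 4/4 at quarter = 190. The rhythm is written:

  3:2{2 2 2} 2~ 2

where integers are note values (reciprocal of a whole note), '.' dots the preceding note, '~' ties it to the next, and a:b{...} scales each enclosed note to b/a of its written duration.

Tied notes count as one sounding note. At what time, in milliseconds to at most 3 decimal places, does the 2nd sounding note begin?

1. 0.0ms @ 0 + 421.053ms (4/3)
2. 421.053ms @ 4/3 + 421.053ms (4/3)
3. 842.105ms @ 8/3 + 421.053ms (4/3)
4. 1263.158ms @ 4 + 1263.158ms (4)

note 2 onset = 4/3b = 421.053ms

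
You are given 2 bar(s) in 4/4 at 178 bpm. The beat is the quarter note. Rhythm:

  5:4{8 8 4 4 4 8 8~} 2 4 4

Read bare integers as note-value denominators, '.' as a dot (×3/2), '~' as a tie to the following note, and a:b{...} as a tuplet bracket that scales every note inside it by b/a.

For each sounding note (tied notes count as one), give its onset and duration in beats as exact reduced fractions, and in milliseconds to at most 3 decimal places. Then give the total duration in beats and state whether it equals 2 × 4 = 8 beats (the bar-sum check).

1) 0.0ms=0b +134.831ms=2/5b
2) 134.831ms=2/5b +134.831ms=2/5b
3) 269.663ms=4/5b +269.663ms=4/5b
4) 539.326ms=8/5b +269.663ms=4/5b
5) 808.989ms=12/5b +269.663ms=4/5b
6) 1078.652ms=16/5b +134.831ms=2/5b
7) 1213.483ms=18/5b +808.989ms=12/5b
8) 2022.472ms=6b +337.079ms=1b
9) 2359.551ms=7b +337.079ms=1b
Σ=8b of 8 (178bpm 4/4) — PASS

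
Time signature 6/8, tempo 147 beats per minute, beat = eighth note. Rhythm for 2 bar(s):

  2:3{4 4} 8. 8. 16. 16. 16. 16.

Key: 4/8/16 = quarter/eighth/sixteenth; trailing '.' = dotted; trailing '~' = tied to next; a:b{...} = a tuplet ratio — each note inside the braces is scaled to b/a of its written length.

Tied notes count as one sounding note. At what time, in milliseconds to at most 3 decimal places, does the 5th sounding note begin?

1. 0.0ms @ 0 + 1224.49ms (3)
2. 1224.49ms @ 3 + 1224.49ms (3)
3. 2448.98ms @ 6 + 612.245ms (3/2)
4. 3061.224ms @ 15/2 + 612.245ms (3/2)
5. 3673.469ms @ 9 + 306.122ms (3/4)
6. 3979.592ms @ 39/4 + 306.122ms (3/4)
7. 4285.714ms @ 21/2 + 306.122ms (3/4)
8. 4591.837ms @ 45/4 + 306.122ms (3/4)

note 5 onset = 9b = 3673.469ms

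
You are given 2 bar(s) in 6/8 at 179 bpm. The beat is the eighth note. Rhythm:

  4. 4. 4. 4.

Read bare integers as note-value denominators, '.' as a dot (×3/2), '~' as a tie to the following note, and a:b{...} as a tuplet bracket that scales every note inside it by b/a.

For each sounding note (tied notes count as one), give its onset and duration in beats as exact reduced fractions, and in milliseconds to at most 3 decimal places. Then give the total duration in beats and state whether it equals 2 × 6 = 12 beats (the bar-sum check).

1) 0.0ms=0b +1005.587ms=3b
2) 1005.587ms=3b +1005.587ms=3b
3) 2011.173ms=6b +1005.587ms=3b
4) 3016.76ms=9b +1005.587ms=3b
Σ=12b of 12 (179bpm 6/8) — PASS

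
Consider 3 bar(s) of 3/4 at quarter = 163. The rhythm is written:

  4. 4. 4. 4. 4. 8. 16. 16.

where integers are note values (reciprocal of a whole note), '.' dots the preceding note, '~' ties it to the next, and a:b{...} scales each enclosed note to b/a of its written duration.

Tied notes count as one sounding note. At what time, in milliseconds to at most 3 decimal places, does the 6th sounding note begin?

1. 0.0ms @ 0 + 552.147ms (3/2)
2. 552.147ms @ 3/2 + 552.147ms (3/2)
3. 1104.294ms @ 3 + 552.147ms (3/2)
4. 1656.442ms @ 9/2 + 552.147ms (3/2)
5. 2208.589ms @ 6 + 552.147ms (3/2)
6. 2760.736ms @ 15/2 + 276.074ms (3/4)
7. 3036.81ms @ 33/4 + 138.037ms (3/8)
8. 3174.847ms @ 69/8 + 138.037ms (3/8)

note 6 onset = 15/2b = 2760.736ms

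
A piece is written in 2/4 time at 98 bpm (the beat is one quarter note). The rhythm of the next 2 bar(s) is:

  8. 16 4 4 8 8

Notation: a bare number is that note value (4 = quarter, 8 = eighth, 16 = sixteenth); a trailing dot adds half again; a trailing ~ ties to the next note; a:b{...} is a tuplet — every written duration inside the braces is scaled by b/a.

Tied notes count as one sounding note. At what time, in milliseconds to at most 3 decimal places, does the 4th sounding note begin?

1. 0.0ms @ 0 + 459.184ms (3/4)
2. 459.184ms @ 3/4 + 153.061ms (1/4)
3. 612.245ms @ 1 + 612.245ms (1)
4. 1224.49ms @ 2 + 612.245ms (1)
5. 1836.735ms @ 3 + 306.122ms (1/2)
6. 2142.857ms @ 7/2 + 306.122ms (1/2)

note 4 onset = 2b = 1224.49ms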